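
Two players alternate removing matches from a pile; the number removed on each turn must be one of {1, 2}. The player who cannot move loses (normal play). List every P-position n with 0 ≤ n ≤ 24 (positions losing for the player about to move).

n :  0  1  2  3  4  5  6  7  8  9 10 11 12 13 14 15 16 17 18 19 20 21 22 23 24
G :  0  1  2  0  1  2  0  1  2  0  1  2  0  1  2  0  1  2  0  1  2  0  1  2  0
P-positions are exactly the n with G(n) = 0.

0, 3, 6, 9, 12, 15, 18, 21, 24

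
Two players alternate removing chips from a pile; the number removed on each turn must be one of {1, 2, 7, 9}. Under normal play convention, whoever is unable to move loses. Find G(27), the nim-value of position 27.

2

n :  0  1  2  3  4  5  6  7  8  9 10 11 12 13 14 15 16 17 18 19 20 21 22 23 24 25 26 27
G :  0  1  2  0  1  2  0  1  2  3  4  0  1  2  0  1  2  0  1  2  3  4  0  1  2  0  1  2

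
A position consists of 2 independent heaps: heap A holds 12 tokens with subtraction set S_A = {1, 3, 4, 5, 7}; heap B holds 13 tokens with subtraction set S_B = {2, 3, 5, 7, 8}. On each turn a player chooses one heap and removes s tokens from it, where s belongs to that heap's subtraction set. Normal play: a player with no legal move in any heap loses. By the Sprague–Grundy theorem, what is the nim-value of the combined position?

3

Heap A, S = {1, 3, 4, 5, 7}:
n :  0  1  2  3  4  5  6  7  8  9 10 11 12
G :  0  1  0  1  2  3  2  3  0  1  0  1  2
G_A(12) = 2.
Heap B, S = {2, 3, 5, 7, 8}:
n :  0  1  2  3  4  5  6  7  8  9 10 11 12 13
G :  0  0  1  1  2  2  3  3  4  4  0  0  1  1
G_B(13) = 1.
Combined Grundy value = 2 ⊕ 1 = 3.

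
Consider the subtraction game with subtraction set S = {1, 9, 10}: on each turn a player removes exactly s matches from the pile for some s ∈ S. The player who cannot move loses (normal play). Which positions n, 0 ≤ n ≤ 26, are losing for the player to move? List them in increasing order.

0, 2, 4, 6, 8, 19, 21, 23, 25

n :  0  1  2  3  4  5  6  7  8  9 10 11 12 13 14 15 16 17 18 19 20 21 22 23 24 25 26
G :  0  1  0  1  0  1  0  1  0  1  2  3  2  3  2  3  2  3  2  0  1  0  1  0  1  0  1
P-positions are exactly the n with G(n) = 0.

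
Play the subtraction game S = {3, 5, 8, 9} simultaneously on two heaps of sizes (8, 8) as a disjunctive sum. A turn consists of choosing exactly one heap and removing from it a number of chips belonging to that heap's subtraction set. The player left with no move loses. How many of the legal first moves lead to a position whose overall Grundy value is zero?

All heaps use S = {3, 5, 8, 9}:
G(0) = 0
G(1) = mex{} = 0
G(2) = mex{} = 0
G(3) = mex{0} = 1
G(4) = mex{0} = 1
G(5) = mex{0,0} = 1
G(6) = mex{1,0} = 2
G(7) = mex{1,0} = 2
G(8) = mex{1,1,0} = 2
Heap A: G(8) = 2.
Heap B: G(8) = 2.
Combined Grundy value = 2 ⊕ 2 = 0.
A winning move leaves total XOR = 0, i.e. changes one component's Grundy value g to g ⊕ X where X is the current total.
Heap A: target g' = 2⊕0 = 2, but every legal move changes the Grundy value (mex property), so 0 moves.
Heap B: target g' = 2⊕0 = 2, but every legal move changes the Grundy value (mex property), so 0 moves.

0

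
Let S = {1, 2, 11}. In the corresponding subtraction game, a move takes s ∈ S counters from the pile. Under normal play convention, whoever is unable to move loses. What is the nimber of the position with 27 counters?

0

G(0) = 0
G(1) = mex{0} = 1
G(2) = mex{1,0} = 2
G(3) = mex{2,1} = 0
G(4) = mex{0,2} = 1
G(5) = mex{1,0} = 2
G(6) = mex{2,1} = 0
G(7) = mex{0,2} = 1
G(8) = mex{1,0} = 2
G(9) = mex{2,1} = 0
G(10) = mex{0,2} = 1
G(11) = mex{1,0,0} = 2
G(12) = mex{2,1,1} = 0
G(13) = mex{0,2,2} = 1
G(14) = mex{1,0,0} = 2
G(15) = mex{2,1,1} = 0
G(16) = mex{0,2,2} = 1
G(17) = mex{1,0,0} = 2
G(18) = mex{2,1,1} = 0
G(19) = mex{0,2,2} = 1
G(20) = mex{1,0,0} = 2
G(21) = mex{2,1,1} = 0
G(22) = mex{0,2,2} = 1
G(23) = mex{1,0,0} = 2
G(24) = mex{2,1,1} = 0
G(25) = mex{0,2,2} = 1
G(26) = mex{1,0,0} = 2
G(27) = mex{2,1,1} = 0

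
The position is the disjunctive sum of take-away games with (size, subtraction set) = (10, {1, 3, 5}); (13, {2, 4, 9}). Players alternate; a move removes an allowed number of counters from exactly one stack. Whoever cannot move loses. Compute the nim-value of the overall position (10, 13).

0

Stack A, S = {1, 3, 5}:
n :  0  1  2  3  4  5  6  7  8  9 10
G :  0  1  0  1  0  1  0  1  0  1  0
G_A(10) = 0.
Stack B, S = {2, 4, 9}:
n :  0  1  2  3  4  5  6  7  8  9 10 11 12 13
G :  0  0  1  1  2  2  0  0  1  1  2  2  0  0
G_B(13) = 0.
Combined Grundy value = 0 ⊕ 0 = 0.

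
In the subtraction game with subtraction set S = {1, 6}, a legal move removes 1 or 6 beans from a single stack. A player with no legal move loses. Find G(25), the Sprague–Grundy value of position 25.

0

G(0) = 0
G(1) = mex{0} = 1
G(2) = mex{1} = 0
G(3) = mex{0} = 1
G(4) = mex{1} = 0
G(5) = mex{0} = 1
G(6) = mex{1,0} = 2
G(7) = mex{2,1} = 0
G(8) = mex{0,0} = 1
G(9) = mex{1,1} = 0
G(10) = mex{0,0} = 1
G(11) = mex{1,1} = 0
G(12) = mex{0,2} = 1
G(13) = mex{1,0} = 2
G(14) = mex{2,1} = 0
G(15) = mex{0,0} = 1
G(16) = mex{1,1} = 0
G(17) = mex{0,0} = 1
G(18) = mex{1,1} = 0
G(19) = mex{0,2} = 1
G(20) = mex{1,0} = 2
G(21) = mex{2,1} = 0
G(22) = mex{0,0} = 1
G(23) = mex{1,1} = 0
G(24) = mex{0,0} = 1
G(25) = mex{1,1} = 0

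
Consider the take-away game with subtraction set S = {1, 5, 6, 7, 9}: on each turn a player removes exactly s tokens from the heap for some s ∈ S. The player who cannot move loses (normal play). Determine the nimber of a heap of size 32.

2

G(0) = 0
G(1) = mex{0} = 1
G(2) = mex{1} = 0
G(3) = mex{0} = 1
G(4) = mex{1} = 0
G(5) = mex{0,0} = 1
G(6) = mex{1,1,0} = 2
G(7) = mex{2,0,1,0} = 3
G(8) = mex{3,1,0,1} = 2
G(9) = mex{2,0,1,0,0} = 3
G(10) = mex{3,1,0,1,1} = 2
G(11) = mex{2,2,1,0,0} = 3
G(12) = mex{3,3,2,1,1} = 0
G(13) = mex{0,2,3,2,0} = 1
G(14) = mex{1,3,2,3,1} = 0
G(15) = mex{0,2,3,2,2} = 1
G(16) = mex{1,3,2,3,3} = 0
G(17) = mex{0,0,3,2,2} = 1
G(18) = mex{1,1,0,3,3} = 2
G(19) = mex{2,0,1,0,2} = 3
G(20) = mex{3,1,0,1,3} = 2
G(21) = mex{2,0,1,0,0} = 3
G(22) = mex{3,1,0,1,1} = 2
G(23) = mex{2,2,1,0,0} = 3
G(24) = mex{3,3,2,1,1} = 0
G(25) = mex{0,2,3,2,0} = 1
G(26) = mex{1,3,2,3,1} = 0
G(27) = mex{0,2,3,2,2} = 1
G(28) = mex{1,3,2,3,3} = 0
G(29) = mex{0,0,3,2,2} = 1
G(30) = mex{1,1,0,3,3} = 2
G(31) = mex{2,0,1,0,2} = 3
G(32) = mex{3,1,0,1,3} = 2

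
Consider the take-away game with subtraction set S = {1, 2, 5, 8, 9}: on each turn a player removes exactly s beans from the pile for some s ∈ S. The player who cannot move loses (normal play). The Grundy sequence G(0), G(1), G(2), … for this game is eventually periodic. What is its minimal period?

10

G(0) = 0
G(1) = mex{0} = 1
G(2) = mex{1,0} = 2
G(3) = mex{2,1} = 0
G(4) = mex{0,2} = 1
G(5) = mex{1,0,0} = 2
G(6) = mex{2,1,1} = 0
G(7) = mex{0,2,2} = 1
G(8) = mex{1,0,0,0} = 2
G(9) = mex{2,1,1,1,0} = 3
G(10) = mex{3,2,2,2,1} = 0
G(11) = mex{0,3,0,0,2} = 1
G(12) = mex{1,0,1,1,0} = 2
G(13) = mex{2,1,2,2,1} = 0
G(14) = mex{0,2,3,0,2} = 1
G(15) = mex{1,0,0,1,0} = 2
G(16) = mex{2,1,1,2,1} = 0
G(17) = mex{0,2,2,3,2} = 1
G(18) = mex{1,0,0,0,3} = 2
G(19) = mex{2,1,1,1,0} = 3
G(20) = mex{3,2,2,2,1} = 0
G(21) = mex{0,3,0,0,2} = 1
G(n+10) = G(n) holds for n = 0,…,8 (a full window of length max(S) = 9), so the sequence is purely periodic with period 10.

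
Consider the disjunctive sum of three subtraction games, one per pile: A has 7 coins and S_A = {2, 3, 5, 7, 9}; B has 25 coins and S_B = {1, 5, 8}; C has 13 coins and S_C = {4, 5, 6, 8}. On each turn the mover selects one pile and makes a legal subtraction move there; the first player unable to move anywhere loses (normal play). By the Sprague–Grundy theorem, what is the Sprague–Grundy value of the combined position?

Pile A, S = {2, 3, 5, 7, 9}:
n : 0 1 2 3 4 5 6 7
G : 0 0 1 1 2 2 3 3
G_A(7) = 3.
Pile B, S = {1, 5, 8}:
G(0) = 0
G(1) = mex{0} = 1
G(2) = mex{1} = 0
G(3) = mex{0} = 1
G(4) = mex{1} = 0
G(5) = mex{0,0} = 1
G(6) = mex{1,1} = 0
G(7) = mex{0,0} = 1
G(8) = mex{1,1,0} = 2
G(9) = mex{2,0,1} = 3
G(10) = mex{3,1,0} = 2
G(11) = mex{2,0,1} = 3
G(12) = mex{3,1,0} = 2
G(13) = mex{2,2,1} = 0
G(14) = mex{0,3,0} = 1
G(15) = mex{1,2,1} = 0
G(16) = mex{0,3,2} = 1
G(17) = mex{1,2,3} = 0
G(18) = mex{0,0,2} = 1
G(19) = mex{1,1,3} = 0
G(20) = mex{0,0,2} = 1
G(21) = mex{1,1,0} = 2
G(22) = mex{2,0,1} = 3
G(23) = mex{3,1,0} = 2
G(24) = mex{2,0,1} = 3
G(25) = mex{3,1,0} = 2
G_B(25) = 2.
Pile C, S = {4, 5, 6, 8}:
n :  0  1  2  3  4  5  6  7  8  9 10 11 12 13
G :  0  0  0  0  1  1  1  1  2  2  2  2  0  0
G_C(13) = 0.
Combined Grundy value = 3 ⊕ 2 ⊕ 0 = 1.

1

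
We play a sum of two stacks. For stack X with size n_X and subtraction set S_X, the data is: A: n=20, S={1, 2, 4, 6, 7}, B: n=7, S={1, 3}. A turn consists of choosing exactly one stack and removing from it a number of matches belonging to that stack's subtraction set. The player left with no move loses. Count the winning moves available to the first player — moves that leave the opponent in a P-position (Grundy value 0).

Stack A, S = {1, 2, 4, 6, 7}:
n :  0  1  2  3  4  5  6  7  8  9 10 11 12 13 14 15 16 17 18 19 20
G :  0  1  2  0  1  2  3  4  0  1  2  0  1  2  3  4  0  1  2  0  1
G_A(20) = 1.
Stack B, S = {1, 3}:
n : 0 1 2 3 4 5 6 7
G : 0 1 0 1 0 1 0 1
G_B(7) = 1.
Combined Grundy value = 1 ⊕ 1 = 0.
A winning move leaves total XOR = 0, i.e. changes one component's Grundy value g to g ⊕ X where X is the current total.
Stack A: target g' = 1⊕0 = 1, but every legal move changes the Grundy value (mex property), so 0 moves.
Stack B: target g' = 1⊕0 = 1, but every legal move changes the Grundy value (mex property), so 0 moves.

0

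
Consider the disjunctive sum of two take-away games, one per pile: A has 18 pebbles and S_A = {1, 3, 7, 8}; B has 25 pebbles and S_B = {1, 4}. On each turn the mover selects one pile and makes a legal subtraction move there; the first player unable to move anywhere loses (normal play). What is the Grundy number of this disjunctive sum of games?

Pile A, S = {1, 3, 7, 8}:
G(0) = 0
G(1) = mex{0} = 1
G(2) = mex{1} = 0
G(3) = mex{0,0} = 1
G(4) = mex{1,1} = 0
G(5) = mex{0,0} = 1
G(6) = mex{1,1} = 0
G(7) = mex{0,0,0} = 1
G(8) = mex{1,1,1,0} = 2
G(9) = mex{2,0,0,1} = 3
G(10) = mex{3,1,1,0} = 2
G(11) = mex{2,2,0,1} = 3
G(12) = mex{3,3,1,0} = 2
G(13) = mex{2,2,0,1} = 3
G(14) = mex{3,3,1,0} = 2
G(15) = mex{2,2,2,1} = 0
G(16) = mex{0,3,3,2} = 1
G(17) = mex{1,2,2,3} = 0
G(18) = mex{0,0,3,2} = 1
G_A(18) = 1.
Pile B, S = {1, 4}:
n :  0  1  2  3  4  5  6  7  8  9 10 11 12 13 14 15 16 17 18 19 20 21 22 23 24 25
G :  0  1  0  1  2  0  1  0  1  2  0  1  0  1  2  0  1  0  1  2  0  1  0  1  2  0
G_B(25) = 0.
Combined Grundy value = 1 ⊕ 0 = 1.

1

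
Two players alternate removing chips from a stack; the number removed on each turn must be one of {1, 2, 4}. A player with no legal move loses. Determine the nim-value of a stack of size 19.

1

n :  0  1  2  3  4  5  6  7  8  9 10 11 12 13 14 15 16 17 18 19
G :  0  1  2  0  1  2  0  1  2  0  1  2  0  1  2  0  1  2  0  1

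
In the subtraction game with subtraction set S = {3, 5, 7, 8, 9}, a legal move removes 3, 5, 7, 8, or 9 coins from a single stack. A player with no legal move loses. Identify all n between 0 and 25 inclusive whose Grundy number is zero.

0, 1, 2, 12, 13, 14, 24, 25

G(0) = 0
G(1) = mex{} = 0
G(2) = mex{} = 0
G(3) = mex{0} = 1
G(4) = mex{0} = 1
G(5) = mex{0,0} = 1
G(6) = mex{1,0} = 2
G(7) = mex{1,0,0} = 2
G(8) = mex{1,1,0,0} = 2
G(9) = mex{2,1,0,0,0} = 3
G(10) = mex{2,1,1,0,0} = 3
G(11) = mex{2,2,1,1,0} = 3
G(12) = mex{3,2,1,1,1} = 0
G(13) = mex{3,2,2,1,1} = 0
G(14) = mex{3,3,2,2,1} = 0
G(15) = mex{0,3,2,2,2} = 1
G(16) = mex{0,3,3,2,2} = 1
G(17) = mex{0,0,3,3,2} = 1
G(18) = mex{1,0,3,3,3} = 2
G(19) = mex{1,0,0,3,3} = 2
G(20) = mex{1,1,0,0,3} = 2
G(21) = mex{2,1,0,0,0} = 3
G(22) = mex{2,1,1,0,0} = 3
G(23) = mex{2,2,1,1,0} = 3
G(24) = mex{3,2,1,1,1} = 0
G(25) = mex{3,2,2,1,1} = 0
P-positions are exactly the n with G(n) = 0.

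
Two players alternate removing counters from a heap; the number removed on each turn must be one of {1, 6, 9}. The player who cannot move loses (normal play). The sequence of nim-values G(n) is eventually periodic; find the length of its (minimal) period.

5

G(0) = 0
G(1) = mex{0} = 1
G(2) = mex{1} = 0
G(3) = mex{0} = 1
G(4) = mex{1} = 0
G(5) = mex{0} = 1
G(6) = mex{1,0} = 2
G(7) = mex{2,1} = 0
G(8) = mex{0,0} = 1
G(9) = mex{1,1,0} = 2
G(10) = mex{2,0,1} = 3
G(11) = mex{3,1,0} = 2
G(12) = mex{2,2,1} = 0
G(13) = mex{0,0,0} = 1
G(14) = mex{1,1,1} = 0
G(15) = mex{0,2,2} = 1
G(16) = mex{1,3,0} = 2
G(17) = mex{2,2,1} = 0
G(18) = mex{0,0,2} = 1
G(19) = mex{1,1,3} = 0
G(20) = mex{0,0,2} = 1
G(21) = mex{1,1,0} = 2
G(22) = mex{2,2,1} = 0
G(23) = mex{0,0,0} = 1
G(24) = mex{1,1,1} = 0
G(25) = mex{0,0,2} = 1
G(26) = mex{1,1,0} = 2
From n = 11 onward G(n+5) = G(n); since this holds over max(S) = 9 consecutive positions the period is 5 (pre-period 11).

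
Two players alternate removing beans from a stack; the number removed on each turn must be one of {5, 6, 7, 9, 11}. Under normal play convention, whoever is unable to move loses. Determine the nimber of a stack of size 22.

G(0) = 0
G(1) = mex{} = 0
G(2) = mex{} = 0
G(3) = mex{} = 0
G(4) = mex{} = 0
G(5) = mex{0} = 1
G(6) = mex{0,0} = 1
G(7) = mex{0,0,0} = 1
G(8) = mex{0,0,0} = 1
G(9) = mex{0,0,0,0} = 1
G(10) = mex{1,0,0,0} = 2
G(11) = mex{1,1,0,0,0} = 2
G(12) = mex{1,1,1,0,0} = 2
G(13) = mex{1,1,1,0,0} = 2
G(14) = mex{1,1,1,1,0} = 2
G(15) = mex{2,1,1,1,0} = 3
G(16) = mex{2,2,1,1,1} = 0
G(17) = mex{2,2,2,1,1} = 0
G(18) = mex{2,2,2,1,1} = 0
G(19) = mex{2,2,2,2,1} = 0
G(20) = mex{3,2,2,2,1} = 0
G(21) = mex{0,3,2,2,2} = 1
G(22) = mex{0,0,3,2,2} = 1

1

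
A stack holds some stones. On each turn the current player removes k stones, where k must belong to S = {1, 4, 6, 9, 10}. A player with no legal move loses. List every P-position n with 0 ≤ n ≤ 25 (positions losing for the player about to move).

G(0) = 0
G(1) = mex{0} = 1
G(2) = mex{1} = 0
G(3) = mex{0} = 1
G(4) = mex{1,0} = 2
G(5) = mex{2,1} = 0
G(6) = mex{0,0,0} = 1
G(7) = mex{1,1,1} = 0
G(8) = mex{0,2,0} = 1
G(9) = mex{1,0,1,0} = 2
G(10) = mex{2,1,2,1,0} = 3
G(11) = mex{3,0,0,0,1} = 2
G(12) = mex{2,1,1,1,0} = 3
G(13) = mex{3,2,0,2,1} = 4
G(14) = mex{4,3,1,0,2} = 5
G(15) = mex{5,2,2,1,0} = 3
G(16) = mex{3,3,3,0,1} = 2
G(17) = mex{2,4,2,1,0} = 3
G(18) = mex{3,5,3,2,1} = 0
G(19) = mex{0,3,4,3,2} = 1
G(20) = mex{1,2,5,2,3} = 0
G(21) = mex{0,3,3,3,2} = 1
G(22) = mex{1,0,2,4,3} = 5
G(23) = mex{5,1,3,5,4} = 0
G(24) = mex{0,0,0,3,5} = 1
G(25) = mex{1,1,1,2,3} = 0
P-positions are exactly the n with G(n) = 0.

0, 2, 5, 7, 18, 20, 23, 25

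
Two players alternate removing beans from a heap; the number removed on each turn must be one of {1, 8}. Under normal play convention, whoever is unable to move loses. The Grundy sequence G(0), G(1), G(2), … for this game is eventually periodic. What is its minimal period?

9

G(0) = 0
G(1) = mex{0} = 1
G(2) = mex{1} = 0
G(3) = mex{0} = 1
G(4) = mex{1} = 0
G(5) = mex{0} = 1
G(6) = mex{1} = 0
G(7) = mex{0} = 1
G(8) = mex{1,0} = 2
G(9) = mex{2,1} = 0
G(10) = mex{0,0} = 1
G(11) = mex{1,1} = 0
G(12) = mex{0,0} = 1
G(13) = mex{1,1} = 0
G(14) = mex{0,0} = 1
G(15) = mex{1,1} = 0
G(16) = mex{0,2} = 1
G(17) = mex{1,0} = 2
G(18) = mex{2,1} = 0
G(19) = mex{0,0} = 1
G(n+9) = G(n) holds for n = 0,…,7 (a full window of length max(S) = 8), so the sequence is purely periodic with period 9.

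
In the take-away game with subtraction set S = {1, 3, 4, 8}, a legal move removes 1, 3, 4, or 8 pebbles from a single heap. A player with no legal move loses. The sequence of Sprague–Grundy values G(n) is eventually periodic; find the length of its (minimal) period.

G(0) = 0
G(1) = mex{0} = 1
G(2) = mex{1} = 0
G(3) = mex{0,0} = 1
G(4) = mex{1,1,0} = 2
G(5) = mex{2,0,1} = 3
G(6) = mex{3,1,0} = 2
G(7) = mex{2,2,1} = 0
G(8) = mex{0,3,2,0} = 1
G(9) = mex{1,2,3,1} = 0
G(10) = mex{0,0,2,0} = 1
G(11) = mex{1,1,0,1} = 2
G(12) = mex{2,0,1,2} = 3
G(13) = mex{3,1,0,3} = 2
G(14) = mex{2,2,1,2} = 0
G(15) = mex{0,3,2,0} = 1
G(16) = mex{1,2,3,1} = 0
G(n+7) = G(n) holds for n = 0,…,7 (a full window of length max(S) = 8), so the sequence is purely periodic with period 7.

7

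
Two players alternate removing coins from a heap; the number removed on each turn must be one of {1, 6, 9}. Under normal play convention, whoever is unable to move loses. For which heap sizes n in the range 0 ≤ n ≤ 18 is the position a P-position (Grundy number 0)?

0, 2, 4, 7, 12, 14, 17

n :  0  1  2  3  4  5  6  7  8  9 10 11 12 13 14 15 16 17 18
G :  0  1  0  1  0  1  2  0  1  2  3  2  0  1  0  1  2  0  1
P-positions are exactly the n with G(n) = 0.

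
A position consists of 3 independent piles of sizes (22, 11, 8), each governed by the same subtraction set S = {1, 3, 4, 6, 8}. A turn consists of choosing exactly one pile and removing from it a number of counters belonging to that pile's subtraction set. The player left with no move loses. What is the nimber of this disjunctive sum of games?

All piles use S = {1, 3, 4, 6, 8}:
n :  0  1  2  3  4  5  6  7  8  9 10 11 12 13 14 15 16 17 18 19 20 21 22
G :  0  1  0  1  2  3  2  0  1  0  1  2  3  2  0  1  0  1  2  3  2  0  1
Pile A: G(22) = 1.
Pile B: G(11) = 2.
Pile C: G(8) = 1.
Combined Grundy value = 1 ⊕ 2 ⊕ 1 = 2.

2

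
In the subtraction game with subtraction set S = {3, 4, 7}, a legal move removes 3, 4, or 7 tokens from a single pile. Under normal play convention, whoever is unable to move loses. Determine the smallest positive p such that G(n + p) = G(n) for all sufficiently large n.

n :  0  1  2  3  4  5  6  7  8  9 10 11 12 13 14 15 16 17 18 19 20 21
G :  0  0  0  1  1  1  2  2  2  3  0  0  0  1  1  1  2  2  2  3  0  0
G(n+10) = G(n) holds for n = 0,…,6 (a full window of length max(S) = 7), so the sequence is purely periodic with period 10.

10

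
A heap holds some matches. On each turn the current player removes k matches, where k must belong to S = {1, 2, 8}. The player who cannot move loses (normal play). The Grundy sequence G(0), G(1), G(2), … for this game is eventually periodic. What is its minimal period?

3

G(0) = 0
G(1) = mex{0} = 1
G(2) = mex{1,0} = 2
G(3) = mex{2,1} = 0
G(4) = mex{0,2} = 1
G(5) = mex{1,0} = 2
G(6) = mex{2,1} = 0
G(7) = mex{0,2} = 1
G(8) = mex{1,0,0} = 2
G(9) = mex{2,1,1} = 0
G(10) = mex{0,2,2} = 1
G(11) = mex{1,0,0} = 2
G(12) = mex{2,1,1} = 0
G(13) = mex{0,2,2} = 1
G(14) = mex{1,0,0} = 2
G(n+3) = G(n) holds for n = 0,…,7 (a full window of length max(S) = 8), so the sequence is purely periodic with period 3.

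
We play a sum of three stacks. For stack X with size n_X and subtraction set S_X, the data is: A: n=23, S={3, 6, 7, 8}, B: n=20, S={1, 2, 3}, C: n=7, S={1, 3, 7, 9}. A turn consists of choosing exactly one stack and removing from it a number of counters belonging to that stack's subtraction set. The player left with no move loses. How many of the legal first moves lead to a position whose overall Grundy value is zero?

6

Stack A, S = {3, 6, 7, 8}:
n :  0  1  2  3  4  5  6  7  8  9 10 11 12 13 14 15 16 17 18 19 20 21 22 23
G :  0  0  0  1  1  1  2  2  2  3  3  0  0  0  1  1  1  2  2  2  3  3  0  0
G_A(23) = 0.
Stack B, S = {1, 2, 3}:
n :  0  1  2  3  4  5  6  7  8  9 10 11 12 13 14 15 16 17 18 19 20
G :  0  1  2  3  0  1  2  3  0  1  2  3  0  1  2  3  0  1  2  3  0
G_B(20) = 0.
Stack C, S = {1, 3, 7, 9}:
G(0) = 0
G(1) = mex{0} = 1
G(2) = mex{1} = 0
G(3) = mex{0,0} = 1
G(4) = mex{1,1} = 0
G(5) = mex{0,0} = 1
G(6) = mex{1,1} = 0
G(7) = mex{0,0,0} = 1
G_C(7) = 1.
Combined Grundy value = 0 ⊕ 0 ⊕ 1 = 1.
A winning move leaves total XOR = 0, i.e. changes one component's Grundy value g to g ⊕ X where X is the current total.
Stack A: need g' = 0⊕1 = 1. Options: 23−3→G=3, 23−6→G=2, 23−7→G=1, 23−8→G=1. Hits: 2.
Stack B: need g' = 0⊕1 = 1. Options: 20−1→G=3, 20−2→G=2, 20−3→G=1. Hits: 1.
Stack C: need g' = 1⊕1 = 0. Options: 7−1→G=0, 7−3→G=0, 7−7→G=0. Hits: 3.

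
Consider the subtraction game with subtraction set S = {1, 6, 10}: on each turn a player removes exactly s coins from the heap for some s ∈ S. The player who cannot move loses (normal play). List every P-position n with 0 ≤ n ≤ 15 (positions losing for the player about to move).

0, 2, 4, 7, 9, 11

G(0) = 0
G(1) = mex{0} = 1
G(2) = mex{1} = 0
G(3) = mex{0} = 1
G(4) = mex{1} = 0
G(5) = mex{0} = 1
G(6) = mex{1,0} = 2
G(7) = mex{2,1} = 0
G(8) = mex{0,0} = 1
G(9) = mex{1,1} = 0
G(10) = mex{0,0,0} = 1
G(11) = mex{1,1,1} = 0
G(12) = mex{0,2,0} = 1
G(13) = mex{1,0,1} = 2
G(14) = mex{2,1,0} = 3
G(15) = mex{3,0,1} = 2
P-positions are exactly the n with G(n) = 0.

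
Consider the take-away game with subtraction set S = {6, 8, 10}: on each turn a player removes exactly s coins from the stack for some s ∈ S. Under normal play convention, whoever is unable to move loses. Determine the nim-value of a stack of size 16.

n :  0  1  2  3  4  5  6  7  8  9 10 11 12 13 14 15 16
G :  0  0  0  0  0  0  1  1  1  1  1  1  2  2  2  2  0

0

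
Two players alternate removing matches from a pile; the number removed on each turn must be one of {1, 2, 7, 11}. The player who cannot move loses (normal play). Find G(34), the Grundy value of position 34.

n :  0  1  2  3  4  5  6  7  8  9 10 11 12 13 14 15 16 17 18 19 20 21 22 23 24 25 26 27 28 29 30 31 32 33 34
G :  0  1  2  0  1  2  0  1  2  0  1  2  0  1  2  0  1  2  0  1  2  0  1  2  0  1  2  0  1  2  0  1  2  0  1

1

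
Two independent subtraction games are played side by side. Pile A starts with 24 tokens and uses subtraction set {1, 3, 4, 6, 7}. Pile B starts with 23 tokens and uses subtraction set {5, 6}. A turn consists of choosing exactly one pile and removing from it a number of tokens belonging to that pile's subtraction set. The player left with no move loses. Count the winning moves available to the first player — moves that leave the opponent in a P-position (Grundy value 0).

1

Pile A, S = {1, 3, 4, 6, 7}:
n :  0  1  2  3  4  5  6  7  8  9 10 11 12 13 14 15 16 17 18 19 20 21 22 23 24
G :  0  1  0  1  2  3  2  3  4  5  0  1  0  1  2  3  2  3  4  5  0  1  0  1  2
G_A(24) = 2.
Pile B, S = {5, 6}:
G(0) = 0
G(1) = mex{} = 0
G(2) = mex{} = 0
G(3) = mex{} = 0
G(4) = mex{} = 0
G(5) = mex{0} = 1
G(6) = mex{0,0} = 1
G(7) = mex{0,0} = 1
G(8) = mex{0,0} = 1
G(9) = mex{0,0} = 1
G(10) = mex{1,0} = 2
G(11) = mex{1,1} = 0
G(12) = mex{1,1} = 0
G(13) = mex{1,1} = 0
G(14) = mex{1,1} = 0
G(15) = mex{2,1} = 0
G(16) = mex{0,2} = 1
G(17) = mex{0,0} = 1
G(18) = mex{0,0} = 1
G(19) = mex{0,0} = 1
G(20) = mex{0,0} = 1
G(21) = mex{1,0} = 2
G(22) = mex{1,1} = 0
G(23) = mex{1,1} = 0
G_B(23) = 0.
Combined Grundy value = 2 ⊕ 0 = 2.
A winning move leaves total XOR = 0, i.e. changes one component's Grundy value g to g ⊕ X where X is the current total.
Pile A: need g' = 2⊕2 = 0. Options: 24−1→G=1, 24−3→G=1, 24−4→G=0, 24−6→G=4, 24−7→G=3. Hits: 1.
Pile B: need g' = 0⊕2 = 2. Options: 23−5→G=1, 23−6→G=1. Hits: 0.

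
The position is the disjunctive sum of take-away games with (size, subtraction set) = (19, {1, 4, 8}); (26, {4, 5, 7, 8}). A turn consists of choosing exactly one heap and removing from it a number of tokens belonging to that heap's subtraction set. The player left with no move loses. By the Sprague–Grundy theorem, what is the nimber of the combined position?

Heap A, S = {1, 4, 8}:
n :  0  1  2  3  4  5  6  7  8  9 10 11 12 13 14 15 16 17 18 19
G :  0  1  0  1  2  0  1  0  1  2  3  2  0  1  0  1  2  0  1  0
G_A(19) = 0.
Heap B, S = {4, 5, 7, 8}:
G(0) = 0
G(1) = mex{} = 0
G(2) = mex{} = 0
G(3) = mex{} = 0
G(4) = mex{0} = 1
G(5) = mex{0,0} = 1
G(6) = mex{0,0} = 1
G(7) = mex{0,0,0} = 1
G(8) = mex{1,0,0,0} = 2
G(9) = mex{1,1,0,0} = 2
G(10) = mex{1,1,0,0} = 2
G(11) = mex{1,1,1,0} = 2
G(12) = mex{2,1,1,1} = 0
G(13) = mex{2,2,1,1} = 0
G(14) = mex{2,2,1,1} = 0
G(15) = mex{2,2,2,1} = 0
G(16) = mex{0,2,2,2} = 1
G(17) = mex{0,0,2,2} = 1
G(18) = mex{0,0,2,2} = 1
G(19) = mex{0,0,0,2} = 1
G(20) = mex{1,0,0,0} = 2
G(21) = mex{1,1,0,0} = 2
G(22) = mex{1,1,0,0} = 2
G(23) = mex{1,1,1,0} = 2
G(24) = mex{2,1,1,1} = 0
G(25) = mex{2,2,1,1} = 0
G(26) = mex{2,2,1,1} = 0
G_B(26) = 0.
Combined Grundy value = 0 ⊕ 0 = 0.

0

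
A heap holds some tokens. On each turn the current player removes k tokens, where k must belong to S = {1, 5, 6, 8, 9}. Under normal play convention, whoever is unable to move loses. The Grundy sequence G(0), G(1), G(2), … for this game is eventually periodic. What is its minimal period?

G(0) = 0
G(1) = mex{0} = 1
G(2) = mex{1} = 0
G(3) = mex{0} = 1
G(4) = mex{1} = 0
G(5) = mex{0,0} = 1
G(6) = mex{1,1,0} = 2
G(7) = mex{2,0,1} = 3
G(8) = mex{3,1,0,0} = 2
G(9) = mex{2,0,1,1,0} = 3
G(10) = mex{3,1,0,0,1} = 2
G(11) = mex{2,2,1,1,0} = 3
G(12) = mex{3,3,2,0,1} = 4
G(13) = mex{4,2,3,1,0} = 5
G(14) = mex{5,3,2,2,1} = 0
G(15) = mex{0,2,3,3,2} = 1
G(16) = mex{1,3,2,2,3} = 0
G(17) = mex{0,4,3,3,2} = 1
G(18) = mex{1,5,4,2,3} = 0
G(19) = mex{0,0,5,3,2} = 1
G(20) = mex{1,1,0,4,3} = 2
G(21) = mex{2,0,1,5,4} = 3
G(22) = mex{3,1,0,0,5} = 2
G(23) = mex{2,0,1,1,0} = 3
G(24) = mex{3,1,0,0,1} = 2
G(25) = mex{2,2,1,1,0} = 3
G(26) = mex{3,3,2,0,1} = 4
G(27) = mex{4,2,3,1,0} = 5
G(28) = mex{5,3,2,2,1} = 0
G(29) = mex{0,2,3,3,2} = 1
G(n+14) = G(n) holds for n = 0,…,8 (a full window of length max(S) = 9), so the sequence is purely periodic with period 14.

14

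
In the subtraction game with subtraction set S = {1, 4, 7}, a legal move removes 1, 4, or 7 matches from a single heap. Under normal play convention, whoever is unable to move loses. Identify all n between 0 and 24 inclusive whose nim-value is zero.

G(0) = 0
G(1) = mex{0} = 1
G(2) = mex{1} = 0
G(3) = mex{0} = 1
G(4) = mex{1,0} = 2
G(5) = mex{2,1} = 0
G(6) = mex{0,0} = 1
G(7) = mex{1,1,0} = 2
G(8) = mex{2,2,1} = 0
G(9) = mex{0,0,0} = 1
G(10) = mex{1,1,1} = 0
G(11) = mex{0,2,2} = 1
G(12) = mex{1,0,0} = 2
G(13) = mex{2,1,1} = 0
G(14) = mex{0,0,2} = 1
G(15) = mex{1,1,0} = 2
G(16) = mex{2,2,1} = 0
G(17) = mex{0,0,0} = 1
G(18) = mex{1,1,1} = 0
G(19) = mex{0,2,2} = 1
G(20) = mex{1,0,0} = 2
G(21) = mex{2,1,1} = 0
G(22) = mex{0,0,2} = 1
G(23) = mex{1,1,0} = 2
G(24) = mex{2,2,1} = 0
P-positions are exactly the n with G(n) = 0.

0, 2, 5, 8, 10, 13, 16, 18, 21, 24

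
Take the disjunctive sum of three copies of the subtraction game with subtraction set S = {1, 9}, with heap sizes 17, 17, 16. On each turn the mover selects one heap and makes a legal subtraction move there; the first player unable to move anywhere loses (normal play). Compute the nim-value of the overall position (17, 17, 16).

0

All heaps use S = {1, 9}:
n :  0  1  2  3  4  5  6  7  8  9 10 11 12 13 14 15 16 17
G :  0  1  0  1  0  1  0  1  0  1  0  1  0  1  0  1  0  1
Heap A: G(17) = 1.
Heap B: G(17) = 1.
Heap C: G(16) = 0.
Combined Grundy value = 1 ⊕ 1 ⊕ 0 = 0.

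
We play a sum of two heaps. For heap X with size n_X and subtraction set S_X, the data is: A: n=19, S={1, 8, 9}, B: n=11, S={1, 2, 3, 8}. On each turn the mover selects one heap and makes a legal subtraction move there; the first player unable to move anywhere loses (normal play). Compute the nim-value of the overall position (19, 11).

3

Heap A, S = {1, 8, 9}:
G(0) = 0
G(1) = mex{0} = 1
G(2) = mex{1} = 0
G(3) = mex{0} = 1
G(4) = mex{1} = 0
G(5) = mex{0} = 1
G(6) = mex{1} = 0
G(7) = mex{0} = 1
G(8) = mex{1,0} = 2
G(9) = mex{2,1,0} = 3
G(10) = mex{3,0,1} = 2
G(11) = mex{2,1,0} = 3
G(12) = mex{3,0,1} = 2
G(13) = mex{2,1,0} = 3
G(14) = mex{3,0,1} = 2
G(15) = mex{2,1,0} = 3
G(16) = mex{3,2,1} = 0
G(17) = mex{0,3,2} = 1
G(18) = mex{1,2,3} = 0
G(19) = mex{0,3,2} = 1
G_A(19) = 1.
Heap B, S = {1, 2, 3, 8}:
G(0) = 0
G(1) = mex{0} = 1
G(2) = mex{1,0} = 2
G(3) = mex{2,1,0} = 3
G(4) = mex{3,2,1} = 0
G(5) = mex{0,3,2} = 1
G(6) = mex{1,0,3} = 2
G(7) = mex{2,1,0} = 3
G(8) = mex{3,2,1,0} = 4
G(9) = mex{4,3,2,1} = 0
G(10) = mex{0,4,3,2} = 1
G(11) = mex{1,0,4,3} = 2
G_B(11) = 2.
Combined Grundy value = 1 ⊕ 2 = 3.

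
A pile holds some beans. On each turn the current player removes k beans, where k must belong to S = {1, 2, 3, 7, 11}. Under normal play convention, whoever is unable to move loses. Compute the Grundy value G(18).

2

G(0) = 0
G(1) = mex{0} = 1
G(2) = mex{1,0} = 2
G(3) = mex{2,1,0} = 3
G(4) = mex{3,2,1} = 0
G(5) = mex{0,3,2} = 1
G(6) = mex{1,0,3} = 2
G(7) = mex{2,1,0,0} = 3
G(8) = mex{3,2,1,1} = 0
G(9) = mex{0,3,2,2} = 1
G(10) = mex{1,0,3,3} = 2
G(11) = mex{2,1,0,0,0} = 3
G(12) = mex{3,2,1,1,1} = 0
G(13) = mex{0,3,2,2,2} = 1
G(14) = mex{1,0,3,3,3} = 2
G(15) = mex{2,1,0,0,0} = 3
G(16) = mex{3,2,1,1,1} = 0
G(17) = mex{0,3,2,2,2} = 1
G(18) = mex{1,0,3,3,3} = 2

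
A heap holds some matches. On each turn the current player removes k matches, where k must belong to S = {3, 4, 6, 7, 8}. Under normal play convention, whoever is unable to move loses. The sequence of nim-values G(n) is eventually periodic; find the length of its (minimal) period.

11

n :  0  1  2  3  4  5  6  7  8  9 10 11 12 13 14 15 16 17 18 19 20 21 22 23
G :  0  0  0  1  1  1  2  2  2  3  3  0  0  0  1  1  1  2  2  2  3  3  0  0
G(n+11) = G(n) holds for n = 0,…,7 (a full window of length max(S) = 8), so the sequence is purely periodic with period 11.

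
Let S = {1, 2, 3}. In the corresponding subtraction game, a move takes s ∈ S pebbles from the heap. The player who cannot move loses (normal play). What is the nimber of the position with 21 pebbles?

1

G(0) = 0
G(1) = mex{0} = 1
G(2) = mex{1,0} = 2
G(3) = mex{2,1,0} = 3
G(4) = mex{3,2,1} = 0
G(5) = mex{0,3,2} = 1
G(6) = mex{1,0,3} = 2
G(7) = mex{2,1,0} = 3
G(8) = mex{3,2,1} = 0
G(9) = mex{0,3,2} = 1
G(10) = mex{1,0,3} = 2
G(11) = mex{2,1,0} = 3
G(12) = mex{3,2,1} = 0
G(13) = mex{0,3,2} = 1
G(14) = mex{1,0,3} = 2
G(15) = mex{2,1,0} = 3
G(16) = mex{3,2,1} = 0
G(17) = mex{0,3,2} = 1
G(18) = mex{1,0,3} = 2
G(19) = mex{2,1,0} = 3
G(20) = mex{3,2,1} = 0
G(21) = mex{0,3,2} = 1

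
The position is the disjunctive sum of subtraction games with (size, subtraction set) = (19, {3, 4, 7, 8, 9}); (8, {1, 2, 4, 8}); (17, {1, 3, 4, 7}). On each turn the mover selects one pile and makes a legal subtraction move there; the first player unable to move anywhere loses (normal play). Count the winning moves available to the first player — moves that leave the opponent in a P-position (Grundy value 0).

4

Pile A, S = {3, 4, 7, 8, 9}:
n :  0  1  2  3  4  5  6  7  8  9 10 11 12 13 14 15 16 17 18 19
G :  0  0  0  1  1  1  2  2  2  3  3  3  0  0  0  1  1  1  2  2
G_A(19) = 2.
Pile B, S = {1, 2, 4, 8}:
n : 0 1 2 3 4 5 6 7 8
G : 0 1 2 0 1 2 0 1 2
G_B(8) = 2.
Pile C, S = {1, 3, 4, 7}:
n :  0  1  2  3  4  5  6  7  8  9 10 11 12 13 14 15 16 17
G :  0  1  0  1  2  3  2  3  0  1  0  1  2  3  2  3  0  1
G_C(17) = 1.
Combined Grundy value = 2 ⊕ 2 ⊕ 1 = 1.
A winning move leaves total XOR = 0, i.e. changes one component's Grundy value g to g ⊕ X where X is the current total.
Pile A: need g' = 2⊕1 = 3. Options: 19−3→G=1, 19−4→G=1, 19−7→G=0, 19−8→G=3, 19−9→G=3. Hits: 2.
Pile B: need g' = 2⊕1 = 3. Options: 8−1→G=1, 8−2→G=0, 8−4→G=1, 8−8→G=0. Hits: 0.
Pile C: need g' = 1⊕1 = 0. Options: 17−1→G=0, 17−3→G=2, 17−4→G=3, 17−7→G=0. Hits: 2.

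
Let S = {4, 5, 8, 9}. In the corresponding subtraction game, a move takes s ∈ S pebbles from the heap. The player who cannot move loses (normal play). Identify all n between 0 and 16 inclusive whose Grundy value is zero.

0, 1, 2, 3, 13, 14, 15, 16

n :  0  1  2  3  4  5  6  7  8  9 10 11 12 13 14 15 16
G :  0  0  0  0  1  1  1  1  2  2  2  2  3  0  0  0  0
P-positions are exactly the n with G(n) = 0.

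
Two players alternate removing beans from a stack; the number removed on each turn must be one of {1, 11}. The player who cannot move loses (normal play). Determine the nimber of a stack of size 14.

0

n :  0  1  2  3  4  5  6  7  8  9 10 11 12 13 14
G :  0  1  0  1  0  1  0  1  0  1  0  1  0  1  0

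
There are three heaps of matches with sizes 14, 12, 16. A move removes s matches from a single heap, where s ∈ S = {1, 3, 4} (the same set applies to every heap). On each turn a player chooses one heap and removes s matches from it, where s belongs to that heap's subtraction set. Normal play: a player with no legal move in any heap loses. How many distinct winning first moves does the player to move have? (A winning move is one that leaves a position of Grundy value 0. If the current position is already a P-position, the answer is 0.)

2

All heaps use S = {1, 3, 4}:
G(0) = 0
G(1) = mex{0} = 1
G(2) = mex{1} = 0
G(3) = mex{0,0} = 1
G(4) = mex{1,1,0} = 2
G(5) = mex{2,0,1} = 3
G(6) = mex{3,1,0} = 2
G(7) = mex{2,2,1} = 0
G(8) = mex{0,3,2} = 1
G(9) = mex{1,2,3} = 0
G(10) = mex{0,0,2} = 1
G(11) = mex{1,1,0} = 2
G(12) = mex{2,0,1} = 3
G(13) = mex{3,1,0} = 2
G(14) = mex{2,2,1} = 0
G(15) = mex{0,3,2} = 1
G(16) = mex{1,2,3} = 0
Heap A: G(14) = 0.
Heap B: G(12) = 3.
Heap C: G(16) = 0.
Combined Grundy value = 0 ⊕ 3 ⊕ 0 = 3.
A winning move leaves total XOR = 0, i.e. changes one component's Grundy value g to g ⊕ X where X is the current total.
Heap A: need g' = 0⊕3 = 3. Options: 14−1→G=2, 14−3→G=2, 14−4→G=1. Hits: 0.
Heap B: need g' = 3⊕3 = 0. Options: 12−1→G=2, 12−3→G=0, 12−4→G=1. Hits: 1.
Heap C: need g' = 0⊕3 = 3. Options: 16−1→G=1, 16−3→G=2, 16−4→G=3. Hits: 1.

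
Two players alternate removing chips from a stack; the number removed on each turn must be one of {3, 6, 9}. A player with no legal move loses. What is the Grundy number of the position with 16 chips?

1

n :  0  1  2  3  4  5  6  7  8  9 10 11 12 13 14 15 16
G :  0  0  0  1  1  1  2  2  2  3  3  3  0  0  0  1  1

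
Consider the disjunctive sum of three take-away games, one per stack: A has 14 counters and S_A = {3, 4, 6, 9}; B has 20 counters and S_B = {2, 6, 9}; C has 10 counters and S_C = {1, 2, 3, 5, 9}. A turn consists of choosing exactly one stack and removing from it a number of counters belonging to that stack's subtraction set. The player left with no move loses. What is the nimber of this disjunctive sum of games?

2

Stack A, S = {3, 4, 6, 9}:
n :  0  1  2  3  4  5  6  7  8  9 10 11 12 13 14
G :  0  0  0  1  1  1  2  2  2  3  3  3  0  0  0
G_A(14) = 0.
Stack B, S = {2, 6, 9}:
n :  0  1  2  3  4  5  6  7  8  9 10 11 12 13 14 15 16 17 18 19 20
G :  0  0  1  1  0  0  1  1  0  2  1  3  0  2  1  0  0  1  1  0  0
G_B(20) = 0.
Stack C, S = {1, 2, 3, 5, 9}:
n :  0  1  2  3  4  5  6  7  8  9 10
G :  0  1  2  3  0  1  2  3  0  1  2
G_C(10) = 2.
Combined Grundy value = 0 ⊕ 0 ⊕ 2 = 2.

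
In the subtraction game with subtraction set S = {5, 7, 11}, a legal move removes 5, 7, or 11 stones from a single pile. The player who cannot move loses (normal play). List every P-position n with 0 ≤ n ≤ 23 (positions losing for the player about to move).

0, 1, 2, 3, 4, 16, 17, 18, 19, 20

n :  0  1  2  3  4  5  6  7  8  9 10 11 12 13 14 15 16 17 18 19 20 21 22 23
G :  0  0  0  0  0  1  1  1  1  1  2  2  2  2  2  3  0  0  0  0  0  1  1  1
P-positions are exactly the n with G(n) = 0.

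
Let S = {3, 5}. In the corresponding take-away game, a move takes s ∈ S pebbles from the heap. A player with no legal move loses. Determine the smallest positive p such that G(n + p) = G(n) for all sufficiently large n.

8

n :  0  1  2  3  4  5  6  7  8  9 10 11 12 13 14 15 16 17
G :  0  0  0  1  1  1  2  2  0  0  0  1  1  1  2  2  0  0
G(n+8) = G(n) holds for n = 0,…,4 (a full window of length max(S) = 5), so the sequence is purely periodic with period 8.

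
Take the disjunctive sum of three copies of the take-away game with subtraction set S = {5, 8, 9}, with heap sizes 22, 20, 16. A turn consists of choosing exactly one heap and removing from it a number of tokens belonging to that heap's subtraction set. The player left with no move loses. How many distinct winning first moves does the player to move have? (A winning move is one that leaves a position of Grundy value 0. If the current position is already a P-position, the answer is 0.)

0

All heaps use S = {5, 8, 9}:
n :  0  1  2  3  4  5  6  7  8  9 10 11 12 13 14 15 16 17 18 19 20 21 22
G :  0  0  0  0  0  1  1  1  1  1  2  2  2  2  0  0  0  0  0  1  1  1  1
Heap A: G(22) = 1.
Heap B: G(20) = 1.
Heap C: G(16) = 0.
Combined Grundy value = 1 ⊕ 1 ⊕ 0 = 0.
A winning move leaves total XOR = 0, i.e. changes one component's Grundy value g to g ⊕ X where X is the current total.
Heap A: target g' = 1⊕0 = 1, but every legal move changes the Grundy value (mex property), so 0 moves.
Heap B: target g' = 1⊕0 = 1, but every legal move changes the Grundy value (mex property), so 0 moves.
Heap C: target g' = 0⊕0 = 0, but every legal move changes the Grundy value (mex property), so 0 moves.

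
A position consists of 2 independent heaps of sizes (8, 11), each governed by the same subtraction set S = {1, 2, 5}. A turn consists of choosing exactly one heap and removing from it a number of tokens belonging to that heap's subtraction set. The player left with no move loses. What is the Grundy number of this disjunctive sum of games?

0

All heaps use S = {1, 2, 5}:
G(0) = 0
G(1) = mex{0} = 1
G(2) = mex{1,0} = 2
G(3) = mex{2,1} = 0
G(4) = mex{0,2} = 1
G(5) = mex{1,0,0} = 2
G(6) = mex{2,1,1} = 0
G(7) = mex{0,2,2} = 1
G(8) = mex{1,0,0} = 2
G(9) = mex{2,1,1} = 0
G(10) = mex{0,2,2} = 1
G(11) = mex{1,0,0} = 2
Heap A: G(8) = 2.
Heap B: G(11) = 2.
Combined Grundy value = 2 ⊕ 2 = 0.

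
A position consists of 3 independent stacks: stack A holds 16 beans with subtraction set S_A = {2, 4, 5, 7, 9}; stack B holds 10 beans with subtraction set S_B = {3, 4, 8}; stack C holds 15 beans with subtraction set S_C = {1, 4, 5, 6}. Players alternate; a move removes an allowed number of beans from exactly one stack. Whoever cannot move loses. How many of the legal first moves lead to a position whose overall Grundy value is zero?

4

Stack A, S = {2, 4, 5, 7, 9}:
G(0) = 0
G(1) = mex{} = 0
G(2) = mex{0} = 1
G(3) = mex{0} = 1
G(4) = mex{1,0} = 2
G(5) = mex{1,0,0} = 2
G(6) = mex{2,1,0} = 3
G(7) = mex{2,1,1,0} = 3
G(8) = mex{3,2,1,0} = 4
G(9) = mex{3,2,2,1,0} = 4
G(10) = mex{4,3,2,1,0} = 5
G(11) = mex{4,3,3,2,1} = 0
G(12) = mex{5,4,3,2,1} = 0
G(13) = mex{0,4,4,3,2} = 1
G(14) = mex{0,5,4,3,2} = 1
G(15) = mex{1,0,5,4,3} = 2
G(16) = mex{1,0,0,4,3} = 2
G_A(16) = 2.
Stack B, S = {3, 4, 8}:
n :  0  1  2  3  4  5  6  7  8  9 10
G :  0  0  0  1  1  1  2  0  2  3  1
G_B(10) = 1.
Stack C, S = {1, 4, 5, 6}:
n :  0  1  2  3  4  5  6  7  8  9 10 11 12 13 14 15
G :  0  1  0  1  2  3  2  3  4  0  1  0  1  2  3  2
G_C(15) = 2.
Combined Grundy value = 2 ⊕ 1 ⊕ 2 = 1.
A winning move leaves total XOR = 0, i.e. changes one component's Grundy value g to g ⊕ X where X is the current total.
Stack A: need g' = 2⊕1 = 3. Options: 16−2→G=1, 16−4→G=0, 16−5→G=0, 16−7→G=4, 16−9→G=3. Hits: 1.
Stack B: need g' = 1⊕1 = 0. Options: 10−3→G=0, 10−4→G=2, 10−8→G=0. Hits: 2.
Stack C: need g' = 2⊕1 = 3. Options: 15−1→G=3, 15−4→G=0, 15−5→G=1, 15−6→G=0. Hits: 1.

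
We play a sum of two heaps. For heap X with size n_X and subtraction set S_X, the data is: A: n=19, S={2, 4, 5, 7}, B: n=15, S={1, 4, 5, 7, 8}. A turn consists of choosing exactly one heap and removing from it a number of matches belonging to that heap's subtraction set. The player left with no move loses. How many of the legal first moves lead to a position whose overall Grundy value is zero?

2

Heap A, S = {2, 4, 5, 7}:
G(0) = 0
G(1) = mex{} = 0
G(2) = mex{0} = 1
G(3) = mex{0} = 1
G(4) = mex{1,0} = 2
G(5) = mex{1,0,0} = 2
G(6) = mex{2,1,0} = 3
G(7) = mex{2,1,1,0} = 3
G(8) = mex{3,2,1,0} = 4
G(9) = mex{3,2,2,1} = 0
G(10) = mex{4,3,2,1} = 0
G(11) = mex{0,3,3,2} = 1
G(12) = mex{0,4,3,2} = 1
G(13) = mex{1,0,4,3} = 2
G(14) = mex{1,0,0,3} = 2
G(15) = mex{2,1,0,4} = 3
G(16) = mex{2,1,1,0} = 3
G(17) = mex{3,2,1,0} = 4
G(18) = mex{3,2,2,1} = 0
G(19) = mex{4,3,2,1} = 0
G_A(19) = 0.
Heap B, S = {1, 4, 5, 7, 8}:
n :  0  1  2  3  4  5  6  7  8  9 10 11 12 13 14 15
G :  0  1  0  1  2  3  2  3  4  5  4  0  1  0  1  2
G_B(15) = 2.
Combined Grundy value = 0 ⊕ 2 = 2.
A winning move leaves total XOR = 0, i.e. changes one component's Grundy value g to g ⊕ X where X is the current total.
Heap A: need g' = 0⊕2 = 2. Options: 19−2→G=4, 19−4→G=3, 19−5→G=2, 19−7→G=1. Hits: 1.
Heap B: need g' = 2⊕2 = 0. Options: 15−1→G=1, 15−4→G=0, 15−5→G=4, 15−7→G=4, 15−8→G=3. Hits: 1.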